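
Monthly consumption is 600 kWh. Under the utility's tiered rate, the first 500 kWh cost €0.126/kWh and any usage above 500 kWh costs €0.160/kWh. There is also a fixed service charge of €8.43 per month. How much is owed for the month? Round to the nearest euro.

First 500 kWh × €0.126 = €63.00
Remaining 100 kWh × €0.160 = €16.00
Energy charge = €79.00; + service €8.43 = €87.43 ≈ €87

€87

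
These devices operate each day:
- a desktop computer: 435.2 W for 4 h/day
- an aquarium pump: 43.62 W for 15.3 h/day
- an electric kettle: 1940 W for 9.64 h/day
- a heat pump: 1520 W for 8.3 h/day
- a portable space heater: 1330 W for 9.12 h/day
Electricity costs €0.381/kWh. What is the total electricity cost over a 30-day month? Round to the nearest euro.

desktop computer: 435.2 W × 4 h × 30 d = 52,224 Wh = 52.22 kWh
aquarium pump: 43.62 W × 15.3 h × 30 d = 20,022 Wh = 20.02 kWh
electric kettle: 1940 W × 9.64 h × 30 d = 561,048 Wh = 561 kWh
heat pump: 1520 W × 8.3 h × 30 d = 378,480 Wh = 378.5 kWh
portable space heater: 1330 W × 9.12 h × 30 d = 363,888 Wh = 363.9 kWh
Total energy = 52.22 + 20.02 + 561 + 378.5 + 363.9 = 1,376 kWh
Cost = 1,376 kWh × €0.381 = €524.13 ≈ €524

€524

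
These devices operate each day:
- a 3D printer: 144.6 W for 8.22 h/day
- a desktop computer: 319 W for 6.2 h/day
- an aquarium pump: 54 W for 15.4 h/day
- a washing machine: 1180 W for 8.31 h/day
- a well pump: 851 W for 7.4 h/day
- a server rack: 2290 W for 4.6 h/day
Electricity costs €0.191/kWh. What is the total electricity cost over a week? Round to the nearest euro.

€41

3D printer: 144.6 W × 8.22 h × 7 d = 8,320 Wh = 8.32 kWh
desktop computer: 319 W × 6.2 h × 7 d = 13,845 Wh = 13.84 kWh
aquarium pump: 54 W × 15.4 h × 7 d = 5,821 Wh = 5.821 kWh
washing machine: 1180 W × 8.31 h × 7 d = 68,641 Wh = 68.64 kWh
well pump: 851 W × 7.4 h × 7 d = 44,082 Wh = 44.08 kWh
server rack: 2290 W × 4.6 h × 7 d = 73,738 Wh = 73.74 kWh
Total energy = 8.32 + 13.84 + 5.821 + 68.64 + 44.08 + 73.74 = 214.4 kWh
Cost = 214.4 kWh × €0.191 = €40.96 ≈ €41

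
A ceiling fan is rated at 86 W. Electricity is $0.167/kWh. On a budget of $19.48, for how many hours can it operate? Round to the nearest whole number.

1356 h

Energy budget = $19.48 / $0.167 per kWh = 116.6 kWh = 116,647 Wh
Runtime = 116,647 Wh / 86 W = 1,356 h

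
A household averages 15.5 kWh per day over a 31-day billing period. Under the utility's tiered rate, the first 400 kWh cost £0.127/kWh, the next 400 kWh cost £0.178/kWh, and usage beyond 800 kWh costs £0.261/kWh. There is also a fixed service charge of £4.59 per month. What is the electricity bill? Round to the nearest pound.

£70

Usage = 15.5 kWh/day × 31 days = 480.5 kWh
First 400 kWh × £0.127 = £50.80
Next 80.5 kWh × £0.178 = £14.33
Remaining tier: 0 kWh (not reached)
Energy charge = £65.13; + service £4.59 = £69.72 ≈ £70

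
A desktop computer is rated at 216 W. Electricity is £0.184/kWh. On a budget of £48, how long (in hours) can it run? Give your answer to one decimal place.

Energy budget = £48 / £0.184 per kWh = 260.9 kWh = 260,870 Wh
Runtime = 260,870 Wh / 216 W = 1,208 h

1207.7 h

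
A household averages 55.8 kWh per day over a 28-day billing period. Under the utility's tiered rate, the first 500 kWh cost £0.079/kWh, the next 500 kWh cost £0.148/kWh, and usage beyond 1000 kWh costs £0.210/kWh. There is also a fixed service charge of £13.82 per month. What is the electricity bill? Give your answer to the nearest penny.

£245.42

Usage = 55.8 kWh/day × 28 days = 1562.4 kWh
First 500 kWh × £0.079 = £39.50
Next 500 kWh × £0.148 = £74.00
Remaining 562.4 kWh × £0.210 = £118.10
Energy charge = £231.60; + service £13.82 = £245.42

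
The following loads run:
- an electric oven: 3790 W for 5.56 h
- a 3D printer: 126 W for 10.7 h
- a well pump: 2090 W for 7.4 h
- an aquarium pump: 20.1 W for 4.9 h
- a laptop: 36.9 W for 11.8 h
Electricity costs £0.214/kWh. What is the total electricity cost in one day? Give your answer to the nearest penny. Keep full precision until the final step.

electric oven: 3790 W × 5.56 h = 21,072 Wh = 21.07 kWh
3D printer: 126 W × 10.7 h = 1,348 Wh = 1.348 kWh
well pump: 2090 W × 7.4 h = 15,466 Wh = 15.47 kWh
aquarium pump: 20.1 W × 4.9 h = 98 Wh = 0.09849 kWh
laptop: 36.9 W × 11.8 h = 435 Wh = 0.4354 kWh
Total energy = 21.07 + 1.348 + 15.47 + 0.09849 + 0.4354 = 38.42 kWh
Cost = 38.42 kWh × £0.214 = £8.22

£8.22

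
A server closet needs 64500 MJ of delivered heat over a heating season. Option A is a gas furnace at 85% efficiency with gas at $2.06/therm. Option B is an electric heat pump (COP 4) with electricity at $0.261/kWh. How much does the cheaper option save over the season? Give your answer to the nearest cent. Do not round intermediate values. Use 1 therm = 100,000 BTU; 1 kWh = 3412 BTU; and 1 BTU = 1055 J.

Heat load = 64500 MJ = 64,500,000,000 J / 1055 = 61,137,441 BTU
Gas: input = 61,137,441 / 0.85 = 71,926,401 BTU = 719.3 therm → 719.3 × $2.06 = $1,481.68
Heat pump: 61,137,441 BTU / 3412 = 17,920 kWh heat; / 4 = 4,480 kWh in → × $0.261 = $1,169.17
Difference = |$1,481.68 − $1,169.17| = $312.51

$312.51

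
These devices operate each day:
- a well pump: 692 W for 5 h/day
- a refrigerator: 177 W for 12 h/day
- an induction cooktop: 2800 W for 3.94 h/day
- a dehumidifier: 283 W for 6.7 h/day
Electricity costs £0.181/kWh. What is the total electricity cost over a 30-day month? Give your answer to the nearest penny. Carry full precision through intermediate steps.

well pump: 692 W × 5 h × 30 d = 103,800 Wh = 103.8 kWh
refrigerator: 177 W × 12 h × 30 d = 63,720 Wh = 63.72 kWh
induction cooktop: 2800 W × 3.94 h × 30 d = 330,960 Wh = 331 kWh
dehumidifier: 283 W × 6.7 h × 30 d = 56,883 Wh = 56.88 kWh
Total energy = 103.8 + 63.72 + 331 + 56.88 = 555.4 kWh
Cost = 555.4 kWh × £0.181 = £100.52

£100.52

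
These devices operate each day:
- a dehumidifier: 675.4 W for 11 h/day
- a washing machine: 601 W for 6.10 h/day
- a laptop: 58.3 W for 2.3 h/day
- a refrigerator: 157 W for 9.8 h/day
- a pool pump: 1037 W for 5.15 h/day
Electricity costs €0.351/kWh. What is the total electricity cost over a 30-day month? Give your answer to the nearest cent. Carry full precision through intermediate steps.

dehumidifier: 675.4 W × 11 h × 30 d = 222,882 Wh = 222.9 kWh
washing machine: 601 W × 6.10 h × 30 d = 109,983 Wh = 110 kWh
laptop: 58.3 W × 2.3 h × 30 d = 4,023 Wh = 4.023 kWh
refrigerator: 157 W × 9.8 h × 30 d = 46,158 Wh = 46.16 kWh
pool pump: 1037 W × 5.15 h × 30 d = 160,216 Wh = 160.2 kWh
Total energy = 222.9 + 110 + 4.023 + 46.16 + 160.2 = 543.3 kWh
Cost = 543.3 kWh × €0.351 = €190.69

€190.69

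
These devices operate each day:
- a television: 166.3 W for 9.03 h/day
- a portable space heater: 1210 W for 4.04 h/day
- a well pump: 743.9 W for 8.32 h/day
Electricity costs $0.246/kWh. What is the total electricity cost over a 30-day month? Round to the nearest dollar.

television: 166.3 W × 9.03 h × 30 d = 45,051 Wh = 45.05 kWh
portable space heater: 1210 W × 4.04 h × 30 d = 146,652 Wh = 146.7 kWh
well pump: 743.9 W × 8.32 h × 30 d = 185,677 Wh = 185.7 kWh
Total energy = 45.05 + 146.7 + 185.7 = 377.4 kWh
Cost = 377.4 kWh × $0.246 = $92.84 ≈ $93

$93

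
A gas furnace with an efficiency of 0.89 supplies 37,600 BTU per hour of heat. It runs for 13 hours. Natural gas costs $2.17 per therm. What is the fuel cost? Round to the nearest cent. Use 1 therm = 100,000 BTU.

$11.92

Heat delivered = 37,600 BTU/h × 13 h = 488,800 BTU
Gas input = 488,800 / 0.89 = 549,213 BTU
= 549,213 / 100,000 = 5.492 therm
Cost = 5.492 × $2.17/therm = $11.92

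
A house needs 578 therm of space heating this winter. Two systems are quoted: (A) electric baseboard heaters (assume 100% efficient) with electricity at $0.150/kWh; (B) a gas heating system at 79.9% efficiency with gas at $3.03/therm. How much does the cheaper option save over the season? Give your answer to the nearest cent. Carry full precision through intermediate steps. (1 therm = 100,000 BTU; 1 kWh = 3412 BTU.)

Heat load = 578 therm × 100,000 = 57,800,000 BTU
Gas: input = 57,800,000 / 0.799 = 72,340,426 BTU = 723.4 therm → 723.4 × $3.03 = $2,191.91
Electric: 57,800,000 BTU / 3412 = 16,940 kWh → × $0.150 = $2,541.03
Difference = |$2,191.91 − $2,541.03| = $349.12

$349.12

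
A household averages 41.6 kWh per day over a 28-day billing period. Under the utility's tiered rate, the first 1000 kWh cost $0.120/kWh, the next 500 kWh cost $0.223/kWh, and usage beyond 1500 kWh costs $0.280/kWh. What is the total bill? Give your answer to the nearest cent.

Usage = 41.6 kWh/day × 28 days = 1164.8 kWh
First 1000 kWh × $0.120 = $120.00
Next 164.8 kWh × $0.223 = $36.75
Remaining tier: 0 kWh (not reached)
Total = $156.75

$156.75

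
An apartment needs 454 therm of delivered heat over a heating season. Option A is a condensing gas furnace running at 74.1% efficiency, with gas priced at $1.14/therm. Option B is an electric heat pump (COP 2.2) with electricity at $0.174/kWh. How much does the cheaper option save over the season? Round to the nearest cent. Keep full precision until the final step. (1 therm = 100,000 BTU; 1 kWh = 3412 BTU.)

$353.92

Heat load = 454 therm × 100,000 = 45,400,000 BTU
Gas: input = 45,400,000 / 0.741 = 61,268,556 BTU = 612.7 therm → 612.7 × $1.14 = $698.46
Heat pump: 45,400,000 BTU / 3412 = 13,310 kWh heat; / 2.2 = 6,048 kWh in → × $0.174 = $1,052.38
Difference = |$698.46 − $1,052.38| = $353.92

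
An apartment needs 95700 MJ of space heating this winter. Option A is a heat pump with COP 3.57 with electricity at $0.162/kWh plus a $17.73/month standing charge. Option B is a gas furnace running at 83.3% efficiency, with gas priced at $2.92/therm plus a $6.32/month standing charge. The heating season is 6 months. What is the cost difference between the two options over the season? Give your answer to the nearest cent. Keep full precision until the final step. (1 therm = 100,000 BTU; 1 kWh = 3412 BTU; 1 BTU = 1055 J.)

$1904.91

Heat load = 95700 MJ = 95,700,000,000 J / 1055 = 90,710,900 BTU
Gas: input = 90,710,900 / 0.833 = 108,896,639 BTU = 1,089 therm → 1,089 × $2.92 = $3,179.78; + 6 × $6.32 standing = $3,217.70
Heat pump: 90,710,900 BTU / 3412 = 26,590 kWh heat; / 3.57 = 7,447 kWh in → × $0.162 = $1,206.42; + 6 × $17.73 standing = $1,312.80
Difference = |$3,217.70 − $1,312.80| = $1,904.91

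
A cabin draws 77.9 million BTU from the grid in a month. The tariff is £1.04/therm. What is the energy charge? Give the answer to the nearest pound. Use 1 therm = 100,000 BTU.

£810

77.9 million BTU × (10 therm/million BTU) = 779 therm
Cost = 779 therm × £1.04/therm = £810.16 ≈ £810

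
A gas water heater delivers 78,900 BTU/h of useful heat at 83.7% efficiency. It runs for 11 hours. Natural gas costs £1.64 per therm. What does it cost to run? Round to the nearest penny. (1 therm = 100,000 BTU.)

Heat delivered = 78,900 BTU/h × 11 h = 867,900 BTU
Gas input = 867,900 / 0.837 = 1,036,918 BTU
= 1,036,918 / 100,000 = 10.37 therm
Cost = 10.37 × £1.64/therm = £17.01

£17.01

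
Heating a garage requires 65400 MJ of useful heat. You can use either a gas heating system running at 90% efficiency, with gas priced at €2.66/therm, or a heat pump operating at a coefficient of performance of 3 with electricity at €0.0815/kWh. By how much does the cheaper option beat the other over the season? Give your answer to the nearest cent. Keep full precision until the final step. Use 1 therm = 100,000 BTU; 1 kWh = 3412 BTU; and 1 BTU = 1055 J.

€1338.59

Heat load = 65400 MJ = 65,400,000,000 J / 1055 = 61,990,521 BTU
Gas: input = 61,990,521 / 0.90 = 68,878,357 BTU = 688.8 therm → 688.8 × €2.66 = €1,832.16
Heat pump: 61,990,521 BTU / 3412 = 18,170 kWh heat; / 3 = 6,056 kWh in → × €0.0815 = €493.57
Difference = |€1,832.16 − €493.57| = €1,338.59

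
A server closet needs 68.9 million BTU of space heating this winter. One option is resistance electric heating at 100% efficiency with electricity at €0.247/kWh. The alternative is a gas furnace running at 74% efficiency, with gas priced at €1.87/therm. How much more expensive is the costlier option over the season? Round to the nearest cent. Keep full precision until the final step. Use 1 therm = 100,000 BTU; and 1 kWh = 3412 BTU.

€3246.66

Heat load = 68.9 × 10⁶ BTU = 68,900,000 BTU
Gas: input = 68,900,000 / 0.74 = 93,108,108 BTU = 931.1 therm → 931.1 × €1.87 = €1,741.12
Electric: 68,900,000 BTU / 3412 = 20,190 kWh → × €0.247 = €4,987.78
Difference = |€1,741.12 − €4,987.78| = €3,246.66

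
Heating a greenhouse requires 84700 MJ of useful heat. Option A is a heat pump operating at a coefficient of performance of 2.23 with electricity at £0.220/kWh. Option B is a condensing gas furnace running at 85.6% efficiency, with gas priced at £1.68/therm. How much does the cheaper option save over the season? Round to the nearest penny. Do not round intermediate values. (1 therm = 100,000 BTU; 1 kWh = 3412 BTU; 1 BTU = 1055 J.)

£745.67

Heat load = 84700 MJ = 84,700,000,000 J / 1055 = 80,284,360 BTU
Gas: input = 80,284,360 / 0.856 = 93,790,140 BTU = 937.9 therm → 937.9 × £1.68 = £1,575.67
Heat pump: 80,284,360 BTU / 3412 = 23,530 kWh heat; / 2.23 = 10,550 kWh in → × £0.220 = £2,321.35
Difference = |£1,575.67 − £2,321.35| = £745.67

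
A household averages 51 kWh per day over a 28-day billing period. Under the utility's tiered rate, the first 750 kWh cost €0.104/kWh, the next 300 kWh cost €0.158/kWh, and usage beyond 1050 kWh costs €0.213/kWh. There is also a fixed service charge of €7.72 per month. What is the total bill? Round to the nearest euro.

€214

Usage = 51 kWh/day × 28 days = 1428 kWh
First 750 kWh × €0.104 = €78.00
Next 300 kWh × €0.158 = €47.40
Remaining 378 kWh × €0.213 = €80.51
Energy charge = €205.91; + service €7.72 = €213.63 ≈ €214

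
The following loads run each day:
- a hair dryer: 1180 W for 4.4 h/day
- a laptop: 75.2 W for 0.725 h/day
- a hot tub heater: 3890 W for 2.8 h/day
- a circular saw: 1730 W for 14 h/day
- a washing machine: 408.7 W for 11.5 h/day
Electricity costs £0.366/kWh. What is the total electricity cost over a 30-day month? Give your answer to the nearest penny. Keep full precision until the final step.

hair dryer: 1180 W × 4.4 h × 30 d = 155,760 Wh = 155.8 kWh
laptop: 75.2 W × 0.725 h × 30 d = 1,636 Wh = 1.636 kWh
hot tub heater: 3890 W × 2.8 h × 30 d = 326,760 Wh = 326.8 kWh
circular saw: 1730 W × 14 h × 30 d = 726,600 Wh = 726.6 kWh
washing machine: 408.7 W × 11.5 h × 30 d = 141,002 Wh = 141 kWh
Total energy = 155.8 + 1.636 + 326.8 + 726.6 + 141 = 1,352 kWh
Cost = 1,352 kWh × £0.366 = £494.74

£494.74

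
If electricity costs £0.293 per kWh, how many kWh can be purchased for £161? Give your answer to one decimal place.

549.5 kWh

£161 / £0.293 per kWh = 549.5 kWh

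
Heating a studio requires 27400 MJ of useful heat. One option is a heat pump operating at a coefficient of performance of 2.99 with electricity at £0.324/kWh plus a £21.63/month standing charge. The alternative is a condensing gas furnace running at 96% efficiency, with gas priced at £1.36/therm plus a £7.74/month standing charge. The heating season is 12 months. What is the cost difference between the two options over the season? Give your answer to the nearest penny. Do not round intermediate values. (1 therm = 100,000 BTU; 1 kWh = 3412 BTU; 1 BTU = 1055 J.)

£623.58

Heat load = 27400 MJ = 27,400,000,000 J / 1055 = 25,971,564 BTU
Gas: input = 25,971,564 / 0.96 = 27,053,712 BTU = 270.5 therm → 270.5 × £1.36 = £367.93; + 12 × £7.74 standing = £460.81
Heat pump: 25,971,564 BTU / 3412 = 7,612 kWh heat; / 2.99 = 2,546 kWh in → × £0.324 = £824.83; + 12 × £21.63 standing = £1,084.39
Difference = |£460.81 − £1,084.39| = £623.58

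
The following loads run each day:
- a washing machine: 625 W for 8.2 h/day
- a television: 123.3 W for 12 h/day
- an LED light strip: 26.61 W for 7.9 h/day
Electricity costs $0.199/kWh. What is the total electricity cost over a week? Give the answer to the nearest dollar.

washing machine: 625 W × 8.2 h × 7 d = 35,875 Wh = 35.88 kWh
television: 123.3 W × 12 h × 7 d = 10,357 Wh = 10.36 kWh
LED light strip: 26.61 W × 7.9 h × 7 d = 1,472 Wh = 1.472 kWh
Total energy = 35.88 + 10.36 + 1.472 = 47.7 kWh
Cost = 47.7 kWh × $0.199 = $9.49 ≈ $9

$9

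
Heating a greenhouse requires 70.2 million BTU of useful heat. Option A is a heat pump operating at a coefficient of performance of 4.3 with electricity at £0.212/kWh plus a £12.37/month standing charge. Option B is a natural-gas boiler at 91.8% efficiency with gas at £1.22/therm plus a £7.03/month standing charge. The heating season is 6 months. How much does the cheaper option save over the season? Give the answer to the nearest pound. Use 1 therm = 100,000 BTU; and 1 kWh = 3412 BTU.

£113

Heat load = 70.2 × 10⁶ BTU = 70,200,000 BTU
Gas: input = 70,200,000 / 0.918 = 76,470,588 BTU = 764.7 therm → 764.7 × £1.22 = £932.94; + 6 × £7.03 standing = £975.12
Heat pump: 70,200,000 BTU / 3412 = 20,570 kWh heat; / 4.3 = 4,785 kWh in → × £0.212 = £1,014.37; + 6 × £12.37 standing = £1,088.59
Difference = |£975.12 − £1,088.59| = £113.47 ≈ £113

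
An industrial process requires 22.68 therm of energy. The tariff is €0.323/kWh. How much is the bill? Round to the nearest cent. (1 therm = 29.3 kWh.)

22.68 therm × (29.3 kWh/therm) = 664.5 kWh
Cost = 664.5 kWh × €0.323/kWh = €214.64

€214.64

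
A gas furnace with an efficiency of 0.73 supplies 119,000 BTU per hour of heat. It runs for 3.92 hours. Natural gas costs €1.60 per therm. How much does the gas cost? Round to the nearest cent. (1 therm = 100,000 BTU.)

€10.22

Heat delivered = 119,000 BTU/h × 3.92 h = 466,480 BTU
Gas input = 466,480 / 0.73 = 639,014 BTU
= 639,014 / 100,000 = 6.39 therm
Cost = 6.39 × €1.60/therm = €10.22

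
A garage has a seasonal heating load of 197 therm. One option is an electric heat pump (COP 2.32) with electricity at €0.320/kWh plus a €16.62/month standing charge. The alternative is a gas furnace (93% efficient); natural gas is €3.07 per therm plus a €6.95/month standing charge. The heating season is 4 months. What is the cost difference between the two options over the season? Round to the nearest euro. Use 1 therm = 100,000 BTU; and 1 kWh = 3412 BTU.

€185

Heat load = 197 therm × 100,000 = 19,700,000 BTU
Gas: input = 19,700,000 / 0.93 = 21,182,796 BTU = 211.8 therm → 211.8 × €3.07 = €650.31; + 4 × €6.95 standing = €678.11
Heat pump: 19,700,000 BTU / 3412 = 5,774 kWh heat; / 2.32 = 2,489 kWh in → × €0.320 = €796.38; + 4 × €16.62 standing = €862.86
Difference = |€678.11 − €862.86| = €184.75 ≈ €185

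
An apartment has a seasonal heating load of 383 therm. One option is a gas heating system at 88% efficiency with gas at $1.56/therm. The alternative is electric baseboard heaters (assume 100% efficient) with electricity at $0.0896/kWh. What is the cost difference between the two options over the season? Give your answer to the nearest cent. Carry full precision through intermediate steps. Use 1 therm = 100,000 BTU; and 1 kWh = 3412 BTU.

Heat load = 383 therm × 100,000 = 38,300,000 BTU
Gas: input = 38,300,000 / 0.88 = 43,522,727 BTU = 435.2 therm → 435.2 × $1.56 = $678.95
Electric: 38,300,000 BTU / 3412 = 11,230 kWh → × $0.0896 = $1,005.77
Difference = |$678.95 − $1,005.77| = $326.81

$326.81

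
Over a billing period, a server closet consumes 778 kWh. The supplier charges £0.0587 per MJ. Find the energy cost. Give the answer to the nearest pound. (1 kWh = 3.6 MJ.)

778 kWh × (3.6 MJ/kWh) = 2,801 MJ
Cost = 2,801 MJ × £0.0587/MJ = £164.41 ≈ £164

£164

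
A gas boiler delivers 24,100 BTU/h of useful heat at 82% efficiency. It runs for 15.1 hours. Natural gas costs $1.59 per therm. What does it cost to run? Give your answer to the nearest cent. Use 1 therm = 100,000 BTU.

$7.06

Heat delivered = 24,100 BTU/h × 15.1 h = 363,910 BTU
Gas input = 363,910 / 0.82 = 443,793 BTU
= 443,793 / 100,000 = 4.438 therm
Cost = 4.438 × $1.59/therm = $7.06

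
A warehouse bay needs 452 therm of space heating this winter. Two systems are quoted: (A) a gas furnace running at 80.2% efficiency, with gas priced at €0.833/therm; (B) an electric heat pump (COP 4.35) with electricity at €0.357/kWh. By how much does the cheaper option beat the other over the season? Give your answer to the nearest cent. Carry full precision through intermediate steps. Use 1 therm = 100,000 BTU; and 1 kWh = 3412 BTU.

€617.73

Heat load = 452 therm × 100,000 = 45,200,000 BTU
Gas: input = 45,200,000 / 0.802 = 56,359,102 BTU = 563.6 therm → 563.6 × €0.833 = €469.47
Heat pump: 45,200,000 BTU / 3412 = 13,250 kWh heat; / 4.35 = 3,045 kWh in → × €0.357 = €1,087.20
Difference = |€469.47 − €1,087.20| = €617.73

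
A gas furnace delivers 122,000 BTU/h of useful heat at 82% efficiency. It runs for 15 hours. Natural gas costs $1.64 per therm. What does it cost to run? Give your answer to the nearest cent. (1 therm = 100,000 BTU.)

Heat delivered = 122,000 BTU/h × 15 h = 1,830,000 BTU
Gas input = 1,830,000 / 0.82 = 2,231,707 BTU
= 2,231,707 / 100,000 = 22.32 therm
Cost = 22.32 × $1.64/therm = $36.60

$36.60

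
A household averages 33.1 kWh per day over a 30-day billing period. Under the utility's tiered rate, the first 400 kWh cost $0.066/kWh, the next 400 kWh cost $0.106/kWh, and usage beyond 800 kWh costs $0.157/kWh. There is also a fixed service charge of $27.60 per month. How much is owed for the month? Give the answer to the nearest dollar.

$127

Usage = 33.1 kWh/day × 30 days = 993 kWh
First 400 kWh × $0.066 = $26.40
Next 400 kWh × $0.106 = $42.40
Remaining 193 kWh × $0.157 = $30.30
Energy charge = $99.10; + service $27.60 = $126.70 ≈ $127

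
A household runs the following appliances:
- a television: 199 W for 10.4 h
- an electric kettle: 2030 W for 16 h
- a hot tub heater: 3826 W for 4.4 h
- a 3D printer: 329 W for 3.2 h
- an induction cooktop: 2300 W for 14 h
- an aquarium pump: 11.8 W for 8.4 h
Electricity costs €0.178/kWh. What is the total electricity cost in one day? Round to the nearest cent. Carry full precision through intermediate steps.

€15.08

television: 199 W × 10.4 h = 2,070 Wh = 2.07 kWh
electric kettle: 2030 W × 16 h = 32,480 Wh = 32.48 kWh
hot tub heater: 3826 W × 4.4 h = 16,834 Wh = 16.83 kWh
3D printer: 329 W × 3.2 h = 1,053 Wh = 1.053 kWh
induction cooktop: 2300 W × 14 h = 32,200 Wh = 32.2 kWh
aquarium pump: 11.8 W × 8.4 h = 99 Wh = 0.09912 kWh
Total energy = 2.07 + 32.48 + 16.83 + 1.053 + 32.2 + 0.09912 = 84.74 kWh
Cost = 84.74 kWh × €0.178 = €15.08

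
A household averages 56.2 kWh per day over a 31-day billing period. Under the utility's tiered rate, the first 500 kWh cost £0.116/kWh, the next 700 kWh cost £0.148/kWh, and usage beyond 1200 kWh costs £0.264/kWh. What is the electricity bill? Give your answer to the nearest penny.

£304.74

Usage = 56.2 kWh/day × 31 days = 1742.2 kWh
First 500 kWh × £0.116 = £58.00
Next 700 kWh × £0.148 = £103.60
Remaining 542.2 kWh × £0.264 = £143.14
Total = £304.74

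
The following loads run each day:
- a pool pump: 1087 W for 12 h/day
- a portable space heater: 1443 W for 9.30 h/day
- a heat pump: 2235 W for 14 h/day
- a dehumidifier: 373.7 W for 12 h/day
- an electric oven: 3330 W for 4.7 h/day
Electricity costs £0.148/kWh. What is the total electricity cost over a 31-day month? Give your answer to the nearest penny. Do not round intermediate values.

£357.36

pool pump: 1087 W × 12 h × 31 d = 404,364 Wh = 404.4 kWh
portable space heater: 1443 W × 9.30 h × 31 d = 416,017 Wh = 416 kWh
heat pump: 2235 W × 14 h × 31 d = 969,990 Wh = 970 kWh
dehumidifier: 373.7 W × 12 h × 31 d = 139,016 Wh = 139 kWh
electric oven: 3330 W × 4.7 h × 31 d = 485,181 Wh = 485.2 kWh
Total energy = 404.4 + 416 + 970 + 139 + 485.2 = 2,415 kWh
Cost = 2,415 kWh × £0.148 = £357.36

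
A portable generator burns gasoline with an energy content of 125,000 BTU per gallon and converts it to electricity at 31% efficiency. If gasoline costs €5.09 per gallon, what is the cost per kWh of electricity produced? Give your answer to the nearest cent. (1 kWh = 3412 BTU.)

€0.45

Electrical output per gallon = 125,000 BTU × 0.31 / 3412 BTU/kWh = 11.36 kWh
Cost per kWh = €5.09 / 11.36 kWh = €0.448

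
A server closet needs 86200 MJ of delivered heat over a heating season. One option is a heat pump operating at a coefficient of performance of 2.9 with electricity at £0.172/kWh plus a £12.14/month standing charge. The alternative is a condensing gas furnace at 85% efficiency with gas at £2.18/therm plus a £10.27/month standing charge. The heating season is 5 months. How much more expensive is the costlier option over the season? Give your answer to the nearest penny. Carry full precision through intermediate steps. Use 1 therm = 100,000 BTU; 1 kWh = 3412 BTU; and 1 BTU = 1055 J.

£665.89

Heat load = 86200 MJ = 86,200,000,000 J / 1055 = 81,706,161 BTU
Gas: input = 81,706,161 / 0.85 = 96,124,895 BTU = 961.2 therm → 961.2 × £2.18 = £2,095.52; + 5 × £10.27 standing = £2,146.87
Heat pump: 81,706,161 BTU / 3412 = 23,950 kWh heat; / 2.9 = 8,257 kWh in → × £0.172 = £1,420.29; + 5 × £12.14 standing = £1,480.99
Difference = |£2,146.87 − £1,480.99| = £665.89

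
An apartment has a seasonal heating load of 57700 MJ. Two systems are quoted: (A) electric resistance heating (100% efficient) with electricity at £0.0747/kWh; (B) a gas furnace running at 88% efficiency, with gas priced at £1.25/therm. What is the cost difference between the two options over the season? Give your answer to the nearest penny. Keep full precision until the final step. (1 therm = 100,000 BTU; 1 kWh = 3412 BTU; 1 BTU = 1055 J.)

£420.51

Heat load = 57700 MJ = 57,700,000,000 J / 1055 = 54,691,943 BTU
Gas: input = 54,691,943 / 0.88 = 62,149,935 BTU = 621.5 therm → 621.5 × £1.25 = £776.87
Electric: 54,691,943 BTU / 3412 = 16,030 kWh → × £0.0747 = £1,197.39
Difference = |£776.87 − £1,197.39| = £420.51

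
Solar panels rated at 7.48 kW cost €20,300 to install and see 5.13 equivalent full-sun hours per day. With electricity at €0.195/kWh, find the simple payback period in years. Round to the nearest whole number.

7 years

Daily generation = 7.48 kW × 5.13 h = 38.37 kWh
Annual generation = 38.37 × 365 = 14006 kWh
Annual savings = 14006 × €0.195 = €2,731.16
Payback = €20,300 / €2,731.16 = 7.43 years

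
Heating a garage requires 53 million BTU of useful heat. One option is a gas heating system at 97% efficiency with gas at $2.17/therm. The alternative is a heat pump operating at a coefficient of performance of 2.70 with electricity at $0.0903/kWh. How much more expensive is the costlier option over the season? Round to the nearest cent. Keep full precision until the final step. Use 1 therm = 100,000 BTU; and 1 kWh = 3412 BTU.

Heat load = 53 × 10⁶ BTU = 53,000,000 BTU
Gas: input = 53,000,000 / 0.97 = 54,639,175 BTU = 546.4 therm → 546.4 × $2.17 = $1,185.67
Heat pump: 53,000,000 BTU / 3412 = 15,530 kWh heat; / 2.70 = 5,753 kWh in → × $0.0903 = $519.51
Difference = |$1,185.67 − $519.51| = $666.16

$666.16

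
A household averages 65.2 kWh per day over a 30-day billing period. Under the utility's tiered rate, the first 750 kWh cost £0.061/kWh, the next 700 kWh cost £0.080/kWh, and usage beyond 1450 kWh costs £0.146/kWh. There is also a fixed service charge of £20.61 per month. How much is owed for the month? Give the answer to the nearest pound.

Usage = 65.2 kWh/day × 30 days = 1956 kWh
First 750 kWh × £0.061 = £45.75
Next 700 kWh × £0.080 = £56.00
Remaining 506 kWh × £0.146 = £73.88
Energy charge = £175.63; + service £20.61 = £196.24 ≈ £196

£196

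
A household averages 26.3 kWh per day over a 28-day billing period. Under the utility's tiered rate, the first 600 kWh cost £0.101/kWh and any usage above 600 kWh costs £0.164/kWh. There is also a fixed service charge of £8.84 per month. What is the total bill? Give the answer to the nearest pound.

Usage = 26.3 kWh/day × 28 days = 736.4 kWh
First 600 kWh × £0.101 = £60.60
Remaining 136.4 kWh × £0.164 = £22.37
Energy charge = £82.97; + service £8.84 = £91.81 ≈ £92

£92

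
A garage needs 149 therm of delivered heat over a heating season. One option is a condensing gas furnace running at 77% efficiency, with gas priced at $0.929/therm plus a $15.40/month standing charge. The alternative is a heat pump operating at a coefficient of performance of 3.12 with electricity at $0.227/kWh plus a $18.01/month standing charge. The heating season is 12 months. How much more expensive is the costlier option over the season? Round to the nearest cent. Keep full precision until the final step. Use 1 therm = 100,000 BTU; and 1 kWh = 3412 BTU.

$169.28

Heat load = 149 therm × 100,000 = 14,900,000 BTU
Gas: input = 14,900,000 / 0.77 = 19,350,649 BTU = 193.5 therm → 193.5 × $0.929 = $179.77; + 12 × $15.40 standing = $364.57
Heat pump: 14,900,000 BTU / 3412 = 4,367 kWh heat; / 3.12 = 1,400 kWh in → × $0.227 = $317.72; + 12 × $18.01 standing = $533.84
Difference = |$364.57 − $533.84| = $169.28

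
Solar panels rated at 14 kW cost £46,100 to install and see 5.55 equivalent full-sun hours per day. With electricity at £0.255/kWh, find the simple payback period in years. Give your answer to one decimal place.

Daily generation = 14 kW × 5.55 h = 77.7 kWh
Annual generation = 77.7 × 365 = 28360 kWh
Annual savings = 28360 × £0.255 = £7,231.93
Payback = £46,100 / £7,231.93 = 6.37 years

6.4 years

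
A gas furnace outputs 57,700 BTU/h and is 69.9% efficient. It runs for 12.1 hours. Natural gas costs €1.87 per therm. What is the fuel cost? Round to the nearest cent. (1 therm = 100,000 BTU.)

Heat delivered = 57,700 BTU/h × 12.1 h = 698,170 BTU
Gas input = 698,170 / 0.699 = 998,813 BTU
= 998,813 / 100,000 = 9.988 therm
Cost = 9.988 × €1.87/therm = €18.68

€18.68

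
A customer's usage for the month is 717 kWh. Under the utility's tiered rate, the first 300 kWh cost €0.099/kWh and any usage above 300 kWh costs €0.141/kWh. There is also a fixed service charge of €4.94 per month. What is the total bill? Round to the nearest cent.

€93.44

First 300 kWh × €0.099 = €29.70
Remaining 417 kWh × €0.141 = €58.80
Energy charge = €88.50; + service €4.94 = €93.44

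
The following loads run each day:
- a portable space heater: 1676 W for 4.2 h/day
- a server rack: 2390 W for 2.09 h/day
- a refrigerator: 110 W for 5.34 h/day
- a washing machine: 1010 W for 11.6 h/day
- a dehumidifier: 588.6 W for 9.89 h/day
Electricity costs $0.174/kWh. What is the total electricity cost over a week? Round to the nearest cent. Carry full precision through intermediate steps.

portable space heater: 1676 W × 4.2 h × 7 d = 49,274 Wh = 49.27 kWh
server rack: 2390 W × 2.09 h × 7 d = 34,966 Wh = 34.97 kWh
refrigerator: 110 W × 5.34 h × 7 d = 4,112 Wh = 4.112 kWh
washing machine: 1010 W × 11.6 h × 7 d = 82,012 Wh = 82.01 kWh
dehumidifier: 588.6 W × 9.89 h × 7 d = 40,749 Wh = 40.75 kWh
Total energy = 49.27 + 34.97 + 4.112 + 82.01 + 40.75 = 211.1 kWh
Cost = 211.1 kWh × $0.174 = $36.73

$36.73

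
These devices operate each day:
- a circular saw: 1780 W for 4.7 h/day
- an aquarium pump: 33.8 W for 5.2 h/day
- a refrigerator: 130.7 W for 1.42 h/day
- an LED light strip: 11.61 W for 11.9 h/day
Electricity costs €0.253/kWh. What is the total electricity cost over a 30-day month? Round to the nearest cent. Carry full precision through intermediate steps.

circular saw: 1780 W × 4.7 h × 30 d = 250,980 Wh = 251 kWh
aquarium pump: 33.8 W × 5.2 h × 30 d = 5,273 Wh = 5.273 kWh
refrigerator: 130.7 W × 1.42 h × 30 d = 5,568 Wh = 5.568 kWh
LED light strip: 11.61 W × 11.9 h × 30 d = 4,145 Wh = 4.145 kWh
Total energy = 251 + 5.273 + 5.568 + 4.145 = 266 kWh
Cost = 266 kWh × €0.253 = €67.29

€67.29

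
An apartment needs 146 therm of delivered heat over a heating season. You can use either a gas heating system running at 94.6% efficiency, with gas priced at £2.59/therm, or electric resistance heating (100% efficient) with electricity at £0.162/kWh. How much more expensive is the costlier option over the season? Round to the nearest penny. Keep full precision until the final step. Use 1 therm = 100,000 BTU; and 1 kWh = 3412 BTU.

Heat load = 146 therm × 100,000 = 14,600,000 BTU
Gas: input = 14,600,000 / 0.946 = 15,433,404 BTU = 154.3 therm → 154.3 × £2.59 = £399.73
Electric: 14,600,000 BTU / 3412 = 4,279 kWh → × £0.162 = £693.20
Difference = |£399.73 − £693.20| = £293.48

£293.48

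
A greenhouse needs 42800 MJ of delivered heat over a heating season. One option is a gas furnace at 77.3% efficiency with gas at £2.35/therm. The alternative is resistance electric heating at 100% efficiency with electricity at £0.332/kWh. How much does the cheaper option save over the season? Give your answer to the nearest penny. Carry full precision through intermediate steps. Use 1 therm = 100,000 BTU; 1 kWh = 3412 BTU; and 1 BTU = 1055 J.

£2714.15

Heat load = 42800 MJ = 42,800,000,000 J / 1055 = 40,568,720 BTU
Gas: input = 40,568,720 / 0.773 = 52,482,174 BTU = 524.8 therm → 524.8 × £2.35 = £1,233.33
Electric: 40,568,720 BTU / 3412 = 11,890 kWh → × £0.332 = £3,947.48
Difference = |£1,233.33 − £3,947.48| = £2,714.15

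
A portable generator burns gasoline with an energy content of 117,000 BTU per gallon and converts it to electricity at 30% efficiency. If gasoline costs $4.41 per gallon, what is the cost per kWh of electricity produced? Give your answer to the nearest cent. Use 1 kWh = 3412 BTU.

$0.43

Electrical output per gallon = 117,000 BTU × 0.30 / 3412 BTU/kWh = 10.29 kWh
Cost per kWh = $4.41 / 10.29 kWh = $0.429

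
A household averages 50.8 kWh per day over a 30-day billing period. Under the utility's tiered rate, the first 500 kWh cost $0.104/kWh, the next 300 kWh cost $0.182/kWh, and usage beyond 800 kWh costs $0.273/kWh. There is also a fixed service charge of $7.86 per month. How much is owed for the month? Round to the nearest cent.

$312.11

Usage = 50.8 kWh/day × 30 days = 1524 kWh
First 500 kWh × $0.104 = $52.00
Next 300 kWh × $0.182 = $54.60
Remaining 724 kWh × $0.273 = $197.65
Energy charge = $304.25; + service $7.86 = $312.11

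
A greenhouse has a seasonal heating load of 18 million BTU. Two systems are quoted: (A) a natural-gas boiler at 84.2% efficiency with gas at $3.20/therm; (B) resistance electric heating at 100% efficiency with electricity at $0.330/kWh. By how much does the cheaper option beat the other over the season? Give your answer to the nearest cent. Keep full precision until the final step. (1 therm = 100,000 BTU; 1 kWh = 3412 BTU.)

$1056.83

Heat load = 18 × 10⁶ BTU = 18,000,000 BTU
Gas: input = 18,000,000 / 0.842 = 21,377,672 BTU = 213.8 therm → 213.8 × $3.20 = $684.09
Electric: 18,000,000 BTU / 3412 = 5,275 kWh → × $0.330 = $1,740.91
Difference = |$684.09 − $1,740.91| = $1,056.83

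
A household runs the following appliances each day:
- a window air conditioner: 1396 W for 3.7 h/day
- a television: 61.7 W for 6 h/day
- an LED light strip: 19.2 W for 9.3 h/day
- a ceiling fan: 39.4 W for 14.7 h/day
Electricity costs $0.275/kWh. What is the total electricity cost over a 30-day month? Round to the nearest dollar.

$52

window air conditioner: 1396 W × 3.7 h × 30 d = 154,956 Wh = 155 kWh
television: 61.7 W × 6 h × 30 d = 11,106 Wh = 11.11 kWh
LED light strip: 19.2 W × 9.3 h × 30 d = 5,357 Wh = 5.357 kWh
ceiling fan: 39.4 W × 14.7 h × 30 d = 17,375 Wh = 17.38 kWh
Total energy = 155 + 11.11 + 5.357 + 17.38 = 188.8 kWh
Cost = 188.8 kWh × $0.275 = $51.92 ≈ $52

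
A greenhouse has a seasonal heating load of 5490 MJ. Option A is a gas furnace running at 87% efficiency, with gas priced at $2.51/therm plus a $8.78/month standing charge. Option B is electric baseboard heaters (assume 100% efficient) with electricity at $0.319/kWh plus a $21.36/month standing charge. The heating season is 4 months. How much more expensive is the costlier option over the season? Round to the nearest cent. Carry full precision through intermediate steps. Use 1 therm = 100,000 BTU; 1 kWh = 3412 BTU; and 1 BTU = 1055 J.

$386.71

Heat load = 5490 MJ = 5,490,000,000 J / 1055 = 5,203,791 BTU
Gas: input = 5,203,791 / 0.87 = 5,981,370 BTU = 59.81 therm → 59.81 × $2.51 = $150.13; + 4 × $8.78 standing = $185.25
Electric: 5,203,791 BTU / 3412 = 1,525 kWh → × $0.319 = $486.52; + 4 × $21.36 standing = $571.96
Difference = |$185.25 − $571.96| = $386.71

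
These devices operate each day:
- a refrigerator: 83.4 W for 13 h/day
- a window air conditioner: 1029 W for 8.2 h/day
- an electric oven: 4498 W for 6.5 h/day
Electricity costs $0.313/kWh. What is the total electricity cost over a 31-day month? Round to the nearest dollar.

refrigerator: 83.4 W × 13 h × 31 d = 33,610 Wh = 33.61 kWh
window air conditioner: 1029 W × 8.2 h × 31 d = 261,572 Wh = 261.6 kWh
electric oven: 4498 W × 6.5 h × 31 d = 906,347 Wh = 906.3 kWh
Total energy = 33.61 + 261.6 + 906.3 = 1,202 kWh
Cost = 1,202 kWh × $0.313 = $376.08 ≈ $376

$376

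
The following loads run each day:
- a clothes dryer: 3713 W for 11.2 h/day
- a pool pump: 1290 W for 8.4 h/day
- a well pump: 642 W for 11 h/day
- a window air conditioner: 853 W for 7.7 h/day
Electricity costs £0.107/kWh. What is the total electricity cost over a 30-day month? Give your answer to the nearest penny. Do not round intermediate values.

£212.03

clothes dryer: 3713 W × 11.2 h × 30 d = 1,247,568 Wh = 1,248 kWh
pool pump: 1290 W × 8.4 h × 30 d = 325,080 Wh = 325.1 kWh
well pump: 642 W × 11 h × 30 d = 211,860 Wh = 211.9 kWh
window air conditioner: 853 W × 7.7 h × 30 d = 197,043 Wh = 197 kWh
Total energy = 1,248 + 325.1 + 211.9 + 197 = 1,982 kWh
Cost = 1,982 kWh × £0.107 = £212.03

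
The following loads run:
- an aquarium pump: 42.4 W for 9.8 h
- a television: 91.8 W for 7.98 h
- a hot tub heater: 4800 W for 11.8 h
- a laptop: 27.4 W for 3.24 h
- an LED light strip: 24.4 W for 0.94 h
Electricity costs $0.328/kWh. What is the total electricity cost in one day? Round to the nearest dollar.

aquarium pump: 42.4 W × 9.8 h = 416 Wh = 0.4155 kWh
television: 91.8 W × 7.98 h = 733 Wh = 0.7326 kWh
hot tub heater: 4800 W × 11.8 h = 56,640 Wh = 56.64 kWh
laptop: 27.4 W × 3.24 h = 89 Wh = 0.08878 kWh
LED light strip: 24.4 W × 0.94 h = 23 Wh = 0.02294 kWh
Total energy = 0.4155 + 0.7326 + 56.64 + 0.08878 + 0.02294 = 57.9 kWh
Cost = 57.9 kWh × $0.328 = $18.99 ≈ $19

$19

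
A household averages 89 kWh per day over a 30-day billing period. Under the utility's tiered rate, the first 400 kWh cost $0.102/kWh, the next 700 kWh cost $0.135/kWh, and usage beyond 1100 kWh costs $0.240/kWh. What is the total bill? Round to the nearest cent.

$512.10

Usage = 89 kWh/day × 30 days = 2670 kWh
First 400 kWh × $0.102 = $40.80
Next 700 kWh × $0.135 = $94.50
Remaining 1570 kWh × $0.240 = $376.80
Total = $512.10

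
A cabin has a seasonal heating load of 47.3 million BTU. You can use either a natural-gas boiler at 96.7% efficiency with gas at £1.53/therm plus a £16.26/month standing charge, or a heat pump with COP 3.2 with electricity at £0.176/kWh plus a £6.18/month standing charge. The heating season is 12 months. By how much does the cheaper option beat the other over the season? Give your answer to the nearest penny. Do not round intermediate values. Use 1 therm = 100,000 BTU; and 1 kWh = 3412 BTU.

£106.89

Heat load = 47.3 × 10⁶ BTU = 47,300,000 BTU
Gas: input = 47,300,000 / 0.967 = 48,914,168 BTU = 489.1 therm → 489.1 × £1.53 = £748.39; + 12 × £16.26 standing = £943.51
Heat pump: 47,300,000 BTU / 3412 = 13,860 kWh heat; / 3.2 = 4,332 kWh in → × £0.176 = £762.46; + 12 × £6.18 standing = £836.62
Difference = |£943.51 − £836.62| = £106.89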